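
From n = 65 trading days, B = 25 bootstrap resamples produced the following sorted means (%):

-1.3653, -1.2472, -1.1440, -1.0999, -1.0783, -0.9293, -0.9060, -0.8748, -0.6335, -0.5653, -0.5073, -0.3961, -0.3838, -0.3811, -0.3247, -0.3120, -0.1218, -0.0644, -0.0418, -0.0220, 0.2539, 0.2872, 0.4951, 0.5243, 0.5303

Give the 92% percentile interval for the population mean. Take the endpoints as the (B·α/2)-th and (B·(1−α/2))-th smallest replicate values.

(-1.3653, 0.5243)

α = 0.08; lower rank = 25 × 0.040 = 1; upper rank = 25 × 0.960 = 24.
The 1st smallest replicate is -1.3653; the 24th is 0.5243.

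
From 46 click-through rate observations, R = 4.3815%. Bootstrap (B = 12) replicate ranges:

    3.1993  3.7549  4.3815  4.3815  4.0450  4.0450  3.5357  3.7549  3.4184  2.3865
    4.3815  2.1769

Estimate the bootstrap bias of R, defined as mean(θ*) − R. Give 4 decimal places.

bias = −0.7597

mean(θ*) = (3.1993 + 3.7549 + 4.3815 + 4.3815 + 4.0450 + 4.0450 + 3.5357 + 3.7549 + 3.4184 + 2.3865 + 4.3815 + 2.1769) / 12 = 3.62176
bias = 3.62176 − 4.3815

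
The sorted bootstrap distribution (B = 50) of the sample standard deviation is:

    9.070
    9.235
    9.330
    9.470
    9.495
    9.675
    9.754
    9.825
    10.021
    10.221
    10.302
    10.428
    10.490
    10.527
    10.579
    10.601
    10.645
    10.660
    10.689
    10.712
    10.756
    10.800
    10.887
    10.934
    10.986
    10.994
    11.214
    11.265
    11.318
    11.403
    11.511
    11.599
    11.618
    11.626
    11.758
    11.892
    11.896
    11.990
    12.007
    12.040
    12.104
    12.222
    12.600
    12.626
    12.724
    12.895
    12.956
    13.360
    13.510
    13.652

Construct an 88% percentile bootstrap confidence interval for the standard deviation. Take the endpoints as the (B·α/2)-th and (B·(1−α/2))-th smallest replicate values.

(9.330, 12.956)

α = 0.12; lower rank = 50 × 0.060 = 3; upper rank = 50 × 0.940 = 47.
The 3rd smallest replicate is 9.330; the 47th is 12.956.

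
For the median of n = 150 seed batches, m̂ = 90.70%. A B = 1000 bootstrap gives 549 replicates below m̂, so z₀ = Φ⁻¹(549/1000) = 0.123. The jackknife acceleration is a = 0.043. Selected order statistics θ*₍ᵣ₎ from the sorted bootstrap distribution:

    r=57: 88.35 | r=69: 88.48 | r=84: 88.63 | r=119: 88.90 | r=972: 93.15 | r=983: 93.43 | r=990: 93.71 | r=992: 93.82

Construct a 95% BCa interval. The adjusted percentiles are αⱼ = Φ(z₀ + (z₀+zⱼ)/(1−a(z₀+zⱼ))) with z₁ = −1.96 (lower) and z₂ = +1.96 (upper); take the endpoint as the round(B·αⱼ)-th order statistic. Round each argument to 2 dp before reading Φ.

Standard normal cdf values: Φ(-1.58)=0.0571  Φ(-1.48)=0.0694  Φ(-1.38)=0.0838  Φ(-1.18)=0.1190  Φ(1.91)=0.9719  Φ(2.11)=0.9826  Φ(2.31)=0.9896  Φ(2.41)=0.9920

Lower: z₀ + z₁ = 0.123 + (-1.960) = -1.837; 1 − a(z₀+z₁) = 1 − (0.043)(-1.837) = 1.0790; argument = 0.123 + (-1.837)/1.0790 = -1.5795 → -1.58.
α₁ = Φ(-1.58) = 0.0571; rank = round(1000 × 0.0571) = 57; θ*₍57₎ = 88.35.
Upper: z₀ + z₂ = 2.083; 1 − a(z₀+z₂) = 0.9104; argument = 2.4109 → 2.41; α₂ = 0.9920; rank = 992; θ*₍992₎ = 93.82.

(88.35, 93.82)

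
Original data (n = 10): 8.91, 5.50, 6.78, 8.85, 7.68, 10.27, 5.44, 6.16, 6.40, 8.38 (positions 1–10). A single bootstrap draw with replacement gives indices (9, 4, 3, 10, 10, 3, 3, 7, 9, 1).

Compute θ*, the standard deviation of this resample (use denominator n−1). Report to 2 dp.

Resample values: 6.40, 8.85, 6.78, 8.38, 8.38, 6.78, 6.78, 5.44, 6.40, 8.91.
Mean = 7.3100; sum of squared deviations = 13.2172
s² = 13.2172 / 9 = 1.4686
s = √1.4686 = 1.21

θ* = 1.21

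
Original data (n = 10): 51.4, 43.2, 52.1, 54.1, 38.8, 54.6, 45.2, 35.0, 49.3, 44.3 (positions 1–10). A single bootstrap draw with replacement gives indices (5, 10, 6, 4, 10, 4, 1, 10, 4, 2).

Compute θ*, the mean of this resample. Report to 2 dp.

Resample values: 38.8, 44.3, 54.6, 54.1, 44.3, 54.1, 51.4, 44.3, 54.1, 43.2.
Mean = (38.8 + 44.3 + 54.6 + 54.1 + 44.3 + 54.1 + 51.4 + 44.3 + 54.1 + 43.2) / 10 = 483.20 / 10 = 48.32

θ* = 48.32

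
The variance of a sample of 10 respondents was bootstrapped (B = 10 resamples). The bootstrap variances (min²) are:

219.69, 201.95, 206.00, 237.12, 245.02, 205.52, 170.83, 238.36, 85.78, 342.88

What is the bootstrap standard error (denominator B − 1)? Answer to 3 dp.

SE* = 64.378

Bootstrap SE is the standard deviation of the 10 replicate variances.
Mean of replicates: (219.69 + 201.95 + 206.00 + 237.12 + 245.02 + 205.52 + 170.83 + 238.36 + 85.78 + 342.88) / 10 = 2153.1500 / 10 = 215.3150
Sum of squared deviations: (+4.3750)² + (−13.3650)² + (−9.3150)² + (+21.8050)² + (+29.7050)² + (−9.7950)² + (−44.4850)² + (+23.0450)² + (−129.5350)² + (+127.5650)² = 37300.4529
Variance = 37300.4529 / 9 = 4144.4948
SE* = √4144.4948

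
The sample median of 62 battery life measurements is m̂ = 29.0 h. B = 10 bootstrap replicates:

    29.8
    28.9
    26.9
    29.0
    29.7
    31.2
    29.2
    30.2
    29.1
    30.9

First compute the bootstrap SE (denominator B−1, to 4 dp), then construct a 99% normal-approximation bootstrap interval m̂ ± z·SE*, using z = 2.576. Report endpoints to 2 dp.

Mean of replicates = 29.4900; sum of squared deviations = 13.0890; SE* = √(13.0890/9) = 1.2060
Margin = 2.576 × 1.2060 = 3.107
Interval: 29.0 ± 3.107

(25.89, 32.11)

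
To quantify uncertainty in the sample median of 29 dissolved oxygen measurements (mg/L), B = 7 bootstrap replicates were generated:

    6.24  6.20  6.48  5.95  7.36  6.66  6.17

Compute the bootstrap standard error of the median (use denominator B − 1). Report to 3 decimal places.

SE* = 0.467

Bootstrap SE is the standard deviation of the 7 replicate medians.
Mean of replicates: (6.24 + 6.20 + 6.48 + 5.95 + 7.36 + 6.66 + 6.17) / 7 = 45.0600 / 7 = 6.4371
Sum of squared deviations: (−0.1971)² + (−0.2371)² + (+0.0429)² + (−0.4871)² + (+0.9229)² + (+0.2229)² + (−0.2671)² = 1.3069
Variance = 1.3069 / 6 = 0.2178
SE* = √0.2178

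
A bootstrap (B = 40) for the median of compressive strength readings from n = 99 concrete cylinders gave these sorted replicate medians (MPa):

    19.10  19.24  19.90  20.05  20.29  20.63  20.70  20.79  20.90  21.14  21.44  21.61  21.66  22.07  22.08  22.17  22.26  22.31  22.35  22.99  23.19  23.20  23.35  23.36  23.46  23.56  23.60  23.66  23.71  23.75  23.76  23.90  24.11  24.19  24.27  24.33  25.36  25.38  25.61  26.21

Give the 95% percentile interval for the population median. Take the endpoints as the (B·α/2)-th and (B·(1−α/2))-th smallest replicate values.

(19.10, 25.61)

α = 0.05; lower rank = 40 × 0.025 = 1; upper rank = 40 × 0.975 = 39.
The 1st smallest replicate is 19.10; the 39th is 25.61.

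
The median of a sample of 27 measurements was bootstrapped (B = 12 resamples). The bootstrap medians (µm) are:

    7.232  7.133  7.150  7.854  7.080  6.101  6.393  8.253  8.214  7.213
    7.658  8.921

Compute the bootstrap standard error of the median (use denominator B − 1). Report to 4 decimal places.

SE* = 0.7957

Bootstrap SE is the standard deviation of the 12 replicate medians.
Mean of replicates: (7.232 + 7.133 + 7.150 + 7.854 + 7.080 + 6.101 + 6.393 + 8.253 + 8.214 + 7.213 + 7.658 + 8.921) / 12 = 89.20200 / 12 = 7.43350
Sum of squared deviations: (−0.20150)² + (−0.30050)² + (−0.28350)² + (+0.42050)² + (−0.35350)² + (−1.33250)² + (−1.04050)² + (+0.81950)² + (+0.78050)² + (−0.22050)² + (+0.22450)² + (+1.48750)² = 6.96369
Variance = 6.96369 / 11 = 0.63306
SE* = √0.63306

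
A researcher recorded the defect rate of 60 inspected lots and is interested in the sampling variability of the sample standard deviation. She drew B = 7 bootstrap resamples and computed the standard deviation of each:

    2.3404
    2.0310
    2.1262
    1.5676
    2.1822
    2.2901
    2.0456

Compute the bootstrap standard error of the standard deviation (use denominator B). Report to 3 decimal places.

SE* = 0.236

Bootstrap SE is the standard deviation of the 7 replicate standard deviations.
Mean of replicates: (2.3404 + 2.0310 + 2.1262 + 1.5676 + 2.1822 + 2.2901 + 2.0456) / 7 = 14.58310 / 7 = 2.08330
Sum of squared deviations: (+0.25710)² + (−0.05230)² + (+0.04290)² + (−0.51570)² + (+0.09890)² + (+0.20680)² + (−0.03770)² = 0.39059
Variance = 0.39059 / 7 = 0.05580
SE* = √0.05580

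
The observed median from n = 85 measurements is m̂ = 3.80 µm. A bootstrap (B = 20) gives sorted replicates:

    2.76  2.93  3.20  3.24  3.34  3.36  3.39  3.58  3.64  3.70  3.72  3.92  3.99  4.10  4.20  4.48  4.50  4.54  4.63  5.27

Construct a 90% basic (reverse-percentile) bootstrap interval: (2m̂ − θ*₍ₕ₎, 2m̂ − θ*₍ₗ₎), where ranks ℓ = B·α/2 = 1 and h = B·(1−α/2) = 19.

Percentile endpoints at ranks 1 and 19: θ*₍1₎ = 2.76, θ*₍19₎ = 4.63.
Basic interval reflects these around m̂:
  lower = 2 × 3.80 − 4.63 = 2.97
  upper = 2 × 3.80 − 2.76 = 4.84

(2.97, 4.84)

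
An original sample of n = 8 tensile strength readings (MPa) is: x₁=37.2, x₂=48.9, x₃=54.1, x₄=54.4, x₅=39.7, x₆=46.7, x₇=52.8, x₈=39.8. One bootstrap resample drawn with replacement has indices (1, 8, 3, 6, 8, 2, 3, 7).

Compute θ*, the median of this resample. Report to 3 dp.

θ* = 47.800

Resample values: 37.2, 39.8, 54.1, 46.7, 39.8, 48.9, 54.1, 52.8.
Sorted: 37.2, 39.8, 39.8, 46.7, 48.9, 52.8, 54.1, 54.1
Median = average of the two middle values = 47.800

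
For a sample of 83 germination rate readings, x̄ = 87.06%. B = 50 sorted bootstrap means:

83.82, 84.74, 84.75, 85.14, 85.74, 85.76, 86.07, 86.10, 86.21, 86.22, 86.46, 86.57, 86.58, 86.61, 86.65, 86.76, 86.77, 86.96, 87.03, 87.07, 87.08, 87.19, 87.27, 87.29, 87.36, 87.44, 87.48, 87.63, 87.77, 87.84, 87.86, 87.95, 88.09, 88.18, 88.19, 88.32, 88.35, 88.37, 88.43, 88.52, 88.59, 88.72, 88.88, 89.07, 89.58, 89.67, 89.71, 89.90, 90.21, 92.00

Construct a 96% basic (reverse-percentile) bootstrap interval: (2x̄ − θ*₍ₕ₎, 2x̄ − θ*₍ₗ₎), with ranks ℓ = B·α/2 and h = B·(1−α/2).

(83.91, 90.30)

Percentile endpoints at ranks 1 and 49: θ*₍1₎ = 83.82, θ*₍49₎ = 90.21.
Basic interval reflects these around x̄:
  lower = 2 × 87.06 − 90.21 = 83.91
  upper = 2 × 87.06 − 83.82 = 90.30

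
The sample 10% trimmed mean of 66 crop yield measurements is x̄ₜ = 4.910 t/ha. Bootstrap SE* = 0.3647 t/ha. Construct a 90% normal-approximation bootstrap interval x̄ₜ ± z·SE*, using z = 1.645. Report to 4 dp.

(4.3101, 5.5099)

Margin = 1.645 × 0.3647 = 0.59993
Interval: 4.910 ± 0.59993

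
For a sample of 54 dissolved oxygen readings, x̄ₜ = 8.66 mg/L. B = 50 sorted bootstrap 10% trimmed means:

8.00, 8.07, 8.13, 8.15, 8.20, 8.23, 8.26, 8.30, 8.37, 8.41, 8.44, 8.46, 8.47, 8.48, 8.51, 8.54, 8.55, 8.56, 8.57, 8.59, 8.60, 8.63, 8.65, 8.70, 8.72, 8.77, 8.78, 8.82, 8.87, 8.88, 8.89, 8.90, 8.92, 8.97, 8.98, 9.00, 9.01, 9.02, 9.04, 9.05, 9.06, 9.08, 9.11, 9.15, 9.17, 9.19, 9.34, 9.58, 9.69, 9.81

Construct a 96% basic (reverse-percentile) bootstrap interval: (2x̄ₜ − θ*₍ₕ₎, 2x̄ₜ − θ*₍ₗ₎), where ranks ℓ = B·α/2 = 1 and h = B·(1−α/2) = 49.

Percentile endpoints at ranks 1 and 49: θ*₍1₎ = 8.00, θ*₍49₎ = 9.69.
Basic interval reflects these around x̄ₜ:
  lower = 2 × 8.66 − 9.69 = 7.63
  upper = 2 × 8.66 − 8.00 = 9.32

(7.63, 9.32)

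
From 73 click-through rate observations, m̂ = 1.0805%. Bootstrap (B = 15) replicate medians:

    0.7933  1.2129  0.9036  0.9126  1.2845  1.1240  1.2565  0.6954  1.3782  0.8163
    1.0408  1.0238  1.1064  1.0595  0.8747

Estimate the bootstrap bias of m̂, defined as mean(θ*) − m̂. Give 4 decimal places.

bias = −0.0483

mean(θ*) = (0.7933 + 1.2129 + 0.9036 + 0.9126 + 1.2845 + 1.1240 + 1.2565 + 0.6954 + 1.3782 + 0.8163 + 1.0408 + 1.0238 + 1.1064 + 1.0595 + 0.8747) / 15 = 1.03217
bias = 1.03217 − 1.0805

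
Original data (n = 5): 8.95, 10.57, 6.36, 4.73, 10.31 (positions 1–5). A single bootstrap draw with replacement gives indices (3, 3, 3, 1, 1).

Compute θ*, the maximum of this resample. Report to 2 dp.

θ* = 8.95

Resample values: 6.36, 6.36, 6.36, 8.95, 8.95.
Maximum = 8.95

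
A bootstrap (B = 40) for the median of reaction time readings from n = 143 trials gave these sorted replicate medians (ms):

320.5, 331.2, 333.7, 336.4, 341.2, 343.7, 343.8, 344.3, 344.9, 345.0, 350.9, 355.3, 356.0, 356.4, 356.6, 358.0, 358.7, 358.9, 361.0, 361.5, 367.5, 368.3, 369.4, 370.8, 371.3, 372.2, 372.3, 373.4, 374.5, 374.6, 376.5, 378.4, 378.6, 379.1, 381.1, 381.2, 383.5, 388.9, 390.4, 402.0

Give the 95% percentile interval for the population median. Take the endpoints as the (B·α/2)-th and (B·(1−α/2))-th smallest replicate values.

(320.5, 390.4)

α = 0.05; lower rank = 40 × 0.025 = 1; upper rank = 40 × 0.975 = 39.
The 1st smallest replicate is 320.5; the 39th is 390.4.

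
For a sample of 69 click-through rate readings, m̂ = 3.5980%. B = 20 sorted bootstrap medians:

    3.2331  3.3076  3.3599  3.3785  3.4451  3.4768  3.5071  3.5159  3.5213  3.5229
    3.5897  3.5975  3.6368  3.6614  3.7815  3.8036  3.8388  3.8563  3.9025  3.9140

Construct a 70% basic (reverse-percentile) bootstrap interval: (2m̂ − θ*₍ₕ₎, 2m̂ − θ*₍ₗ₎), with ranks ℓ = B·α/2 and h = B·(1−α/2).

(3.3572, 3.8361)

Percentile endpoints at ranks 3 and 17: θ*₍3₎ = 3.3599, θ*₍17₎ = 3.8388.
Basic interval reflects these around m̂:
  lower = 2 × 3.5980 − 3.8388 = 3.3572
  upper = 2 × 3.5980 − 3.3599 = 3.8361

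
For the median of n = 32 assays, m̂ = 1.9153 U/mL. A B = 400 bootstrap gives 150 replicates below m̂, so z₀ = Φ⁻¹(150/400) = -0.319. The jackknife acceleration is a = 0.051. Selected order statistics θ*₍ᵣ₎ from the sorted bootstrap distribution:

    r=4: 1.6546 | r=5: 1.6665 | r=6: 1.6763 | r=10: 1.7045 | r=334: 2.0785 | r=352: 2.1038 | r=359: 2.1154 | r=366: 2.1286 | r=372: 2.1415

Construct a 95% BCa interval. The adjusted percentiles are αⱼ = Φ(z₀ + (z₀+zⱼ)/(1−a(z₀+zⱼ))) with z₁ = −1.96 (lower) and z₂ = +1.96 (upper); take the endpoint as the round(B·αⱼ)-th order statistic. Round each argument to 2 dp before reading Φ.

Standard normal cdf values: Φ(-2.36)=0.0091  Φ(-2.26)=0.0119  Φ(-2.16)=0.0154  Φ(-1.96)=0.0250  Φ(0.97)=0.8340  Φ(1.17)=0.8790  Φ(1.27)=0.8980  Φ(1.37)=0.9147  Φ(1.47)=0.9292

Lower: z₀ + z₁ = -0.319 + (-1.960) = -2.279; 1 − a(z₀+z₁) = 1 − (0.051)(-2.279) = 1.1162; argument = -0.319 + (-2.279)/1.1162 = -2.3607 → -2.36.
α₁ = Φ(-2.36) = 0.0091; rank = round(400 × 0.0091) = 4; θ*₍4₎ = 1.6546.
Upper: z₀ + z₂ = 1.641; 1 − a(z₀+z₂) = 0.9163; argument = 1.4719 → 1.47; α₂ = 0.9292; rank = 372; θ*₍372₎ = 2.1415.

(1.6546, 2.1415)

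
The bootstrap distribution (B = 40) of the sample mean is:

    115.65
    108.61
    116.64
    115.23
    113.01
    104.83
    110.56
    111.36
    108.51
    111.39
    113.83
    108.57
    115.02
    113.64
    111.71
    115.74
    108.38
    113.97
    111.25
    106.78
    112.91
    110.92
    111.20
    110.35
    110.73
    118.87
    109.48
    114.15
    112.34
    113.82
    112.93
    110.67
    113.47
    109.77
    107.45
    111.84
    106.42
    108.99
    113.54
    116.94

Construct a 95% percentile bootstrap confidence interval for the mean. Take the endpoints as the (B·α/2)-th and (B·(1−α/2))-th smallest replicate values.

(104.83, 116.94)

Sorted replicates: 104.83, 106.42, 106.78, 107.45, 108.38, 108.51, 108.57, 108.61, 108.99, 109.48, 109.77, 110.35, 110.56, 110.67, 110.73, 110.92, 111.20, 111.25, 111.36, 111.39, 111.71, 111.84, 112.34, 112.91, 112.93, 113.01, 113.47, 113.54, 113.64, 113.82, 113.83, 113.97, 114.15, 115.02, 115.23, 115.65, 115.74, 116.64, 116.94, 118.87
α = 0.05; lower rank = 40 × 0.025 = 1; upper rank = 40 × 0.975 = 39.
The 1st smallest replicate is 104.83; the 39th is 116.94.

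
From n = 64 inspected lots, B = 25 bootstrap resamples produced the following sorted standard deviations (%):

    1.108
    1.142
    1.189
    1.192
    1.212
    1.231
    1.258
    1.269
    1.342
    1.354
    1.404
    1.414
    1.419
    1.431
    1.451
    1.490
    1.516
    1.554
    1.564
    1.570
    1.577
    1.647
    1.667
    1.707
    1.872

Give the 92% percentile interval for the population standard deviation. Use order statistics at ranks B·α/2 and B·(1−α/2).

α = 0.08; lower rank = 25 × 0.040 = 1; upper rank = 25 × 0.960 = 24.
The 1st smallest replicate is 1.108; the 24th is 1.707.

(1.108, 1.707)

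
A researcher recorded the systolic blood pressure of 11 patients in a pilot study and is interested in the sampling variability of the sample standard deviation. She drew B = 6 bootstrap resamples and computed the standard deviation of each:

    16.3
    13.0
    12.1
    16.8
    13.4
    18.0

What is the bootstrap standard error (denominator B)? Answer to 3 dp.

Bootstrap SE is the standard deviation of the 6 replicate standard deviations.
Mean of replicates: (16.3 + 13.0 + 12.1 + 16.8 + 13.4 + 18.0) / 6 = 89.6000 / 6 = 14.9333
Sum of squared deviations: (+1.3667)² + (−1.9333)² + (−2.8333)² + (+1.8667)² + (−1.5333)² + (+3.0667)² = 28.8733
Variance = 28.8733 / 6 = 4.8122
SE* = √4.8122

SE* = 2.194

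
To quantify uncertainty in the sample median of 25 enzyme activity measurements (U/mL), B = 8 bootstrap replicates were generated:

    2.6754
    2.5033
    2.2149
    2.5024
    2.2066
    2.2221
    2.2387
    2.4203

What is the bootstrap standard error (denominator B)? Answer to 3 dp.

Bootstrap SE is the standard deviation of the 8 replicate medians.
Mean of replicates: (2.6754 + 2.5033 + 2.2149 + 2.5024 + 2.2066 + 2.2221 + 2.2387 + 2.4203) / 8 = 18.98370 / 8 = 2.37296
Sum of squared deviations: (+0.30244)² + (+0.13034)² + (−0.15806)² + (+0.12944)² + (−0.16636)² + (−0.15086)² + (−0.13426)² + (+0.04734)² = 0.22090
Variance = 0.22090 / 8 = 0.02761
SE* = √0.02761

SE* = 0.166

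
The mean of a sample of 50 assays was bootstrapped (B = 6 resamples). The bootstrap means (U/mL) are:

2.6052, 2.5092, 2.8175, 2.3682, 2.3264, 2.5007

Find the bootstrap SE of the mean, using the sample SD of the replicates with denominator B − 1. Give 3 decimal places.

Bootstrap SE is the standard deviation of the 6 replicate means.
Mean of replicates: (2.6052 + 2.5092 + 2.8175 + 2.3682 + 2.3264 + 2.5007) / 6 = 15.12720 / 6 = 2.52120
Sum of squared deviations: (+0.08400)² + (−0.01200)² + (+0.29630)² + (−0.15300)² + (−0.19480)² + (−0.02050)² = 0.15677
Variance = 0.15677 / 5 = 0.03135
SE* = √0.03135

SE* = 0.177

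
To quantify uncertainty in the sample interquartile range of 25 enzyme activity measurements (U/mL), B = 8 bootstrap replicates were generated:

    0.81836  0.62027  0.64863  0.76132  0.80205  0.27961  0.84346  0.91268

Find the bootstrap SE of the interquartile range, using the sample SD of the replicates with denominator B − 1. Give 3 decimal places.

SE* = 0.200

Bootstrap SE is the standard deviation of the 8 replicate interquartile ranges.
Mean of replicates: (0.81836 + 0.62027 + 0.64863 + 0.76132 + 0.80205 + 0.27961 + 0.84346 + 0.91268) / 8 = 5.686380 / 8 = 0.710797
Sum of squared deviations: (+0.107563)² + (−0.090527)² + (−0.062167)² + (+0.050523)² + (+0.091253)² + (−0.431187)² + (+0.132663)² + (+0.201883)² = 0.278788
Variance = 0.278788 / 7 = 0.039827
SE* = √0.039827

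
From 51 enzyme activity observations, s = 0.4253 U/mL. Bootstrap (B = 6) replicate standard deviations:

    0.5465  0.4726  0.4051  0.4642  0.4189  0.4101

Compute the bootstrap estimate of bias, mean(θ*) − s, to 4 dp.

mean(θ*) = (0.5465 + 0.4726 + 0.4051 + 0.4642 + 0.4189 + 0.4101) / 6 = 0.45290
bias = 0.45290 − 0.4253

bias = +0.0276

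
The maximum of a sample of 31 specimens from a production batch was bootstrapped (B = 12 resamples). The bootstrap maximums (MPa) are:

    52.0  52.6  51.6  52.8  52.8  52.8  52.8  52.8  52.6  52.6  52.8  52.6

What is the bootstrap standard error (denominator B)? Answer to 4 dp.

Bootstrap SE is the standard deviation of the 12 replicate maximums.
Mean of replicates: (52.0 + 52.6 + 51.6 + 52.8 + 52.8 + 52.8 + 52.8 + 52.8 + 52.6 + 52.6 + 52.8 + 52.6) / 12 = 630.80000 / 12 = 52.56667
Sum of squared deviations: (−0.56667)² + (+0.03333)² + (−0.96667)² + (+0.23333)² + (+0.23333)² + (+0.23333)² + (+0.23333)² + (+0.23333)² + (+0.03333)² + (+0.03333)² + (+0.23333)² + (+0.03333)² = 1.58667
Variance = 1.58667 / 12 = 0.13222
SE* = √0.13222

SE* = 0.3636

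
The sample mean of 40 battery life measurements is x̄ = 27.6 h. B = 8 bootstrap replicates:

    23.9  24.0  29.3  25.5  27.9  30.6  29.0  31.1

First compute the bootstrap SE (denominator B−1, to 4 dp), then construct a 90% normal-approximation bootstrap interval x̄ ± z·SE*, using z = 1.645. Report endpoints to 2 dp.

(22.90, 32.30)

Mean of replicates = 27.6625; sum of squared deviations = 57.2188; SE* = √(57.2188/7) = 2.8590
Margin = 1.645 × 2.8590 = 4.703
Interval: 27.6 ± 4.703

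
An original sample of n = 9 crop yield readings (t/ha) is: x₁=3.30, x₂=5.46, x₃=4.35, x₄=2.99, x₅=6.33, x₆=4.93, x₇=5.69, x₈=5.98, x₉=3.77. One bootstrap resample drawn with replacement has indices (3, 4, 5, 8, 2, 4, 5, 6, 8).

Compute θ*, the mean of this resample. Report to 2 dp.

θ* = 5.04

Resample values: 4.35, 2.99, 6.33, 5.98, 5.46, 2.99, 6.33, 4.93, 5.98.
Mean = (4.35 + 2.99 + 6.33 + 5.98 + 5.46 + 2.99 + 6.33 + 4.93 + 5.98) / 9 = 45.340 / 9 = 5.04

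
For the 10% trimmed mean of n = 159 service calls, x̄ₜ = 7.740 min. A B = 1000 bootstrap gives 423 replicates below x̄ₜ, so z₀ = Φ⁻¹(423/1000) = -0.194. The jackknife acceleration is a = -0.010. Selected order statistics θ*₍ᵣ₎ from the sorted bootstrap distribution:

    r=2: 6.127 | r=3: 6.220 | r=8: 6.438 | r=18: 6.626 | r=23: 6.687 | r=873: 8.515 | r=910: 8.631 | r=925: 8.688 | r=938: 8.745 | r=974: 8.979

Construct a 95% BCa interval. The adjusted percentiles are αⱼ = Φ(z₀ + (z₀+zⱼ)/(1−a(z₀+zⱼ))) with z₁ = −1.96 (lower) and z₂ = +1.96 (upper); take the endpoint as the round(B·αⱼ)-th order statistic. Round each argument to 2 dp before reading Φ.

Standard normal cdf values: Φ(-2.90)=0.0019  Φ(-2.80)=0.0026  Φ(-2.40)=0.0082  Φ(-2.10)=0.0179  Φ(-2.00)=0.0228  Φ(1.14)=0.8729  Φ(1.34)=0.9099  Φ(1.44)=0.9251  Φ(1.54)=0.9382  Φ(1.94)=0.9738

(6.438, 8.745)

Lower: z₀ + z₁ = -0.194 + (-1.960) = -2.154; 1 − a(z₀+z₁) = 1 − (-0.010)(-2.154) = 0.9785; argument = -0.194 + (-2.154)/0.9785 = -2.3954 → -2.40.
α₁ = Φ(-2.40) = 0.0082; rank = round(1000 × 0.0082) = 8; θ*₍8₎ = 6.438.
Upper: z₀ + z₂ = 1.766; 1 − a(z₀+z₂) = 1.0177; argument = 1.5414 → 1.54; α₂ = 0.9382; rank = 938; θ*₍938₎ = 8.745.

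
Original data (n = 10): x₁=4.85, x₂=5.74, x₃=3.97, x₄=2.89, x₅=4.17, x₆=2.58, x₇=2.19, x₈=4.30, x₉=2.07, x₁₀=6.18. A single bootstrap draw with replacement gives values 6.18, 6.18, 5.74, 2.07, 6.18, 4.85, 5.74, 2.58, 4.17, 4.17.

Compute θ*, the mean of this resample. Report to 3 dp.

θ* = 4.786

Mean = (6.18 + 6.18 + 5.74 + 2.07 + 6.18 + 4.85 + 5.74 + 2.58 + 4.17 + 4.17) / 10 = 47.860 / 10 = 4.786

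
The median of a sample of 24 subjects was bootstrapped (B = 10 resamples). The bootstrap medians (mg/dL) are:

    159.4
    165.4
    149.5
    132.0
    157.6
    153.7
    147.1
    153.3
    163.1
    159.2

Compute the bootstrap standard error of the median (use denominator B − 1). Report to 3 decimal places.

SE* = 9.628

Bootstrap SE is the standard deviation of the 10 replicate medians.
Mean of replicates: (159.4 + 165.4 + 149.5 + 132.0 + 157.6 + 153.7 + 147.1 + 153.3 + 163.1 + 159.2) / 10 = 1540.3000 / 10 = 154.0300
Sum of squared deviations: (+5.3700)² + (+11.3700)² + (−4.5300)² + (−22.0300)² + (+3.5700)² + (−0.3300)² + (−6.9300)² + (−0.7300)² + (+9.0700)² + (+5.1700)² = 834.3610
Variance = 834.3610 / 9 = 92.7068
SE* = √92.7068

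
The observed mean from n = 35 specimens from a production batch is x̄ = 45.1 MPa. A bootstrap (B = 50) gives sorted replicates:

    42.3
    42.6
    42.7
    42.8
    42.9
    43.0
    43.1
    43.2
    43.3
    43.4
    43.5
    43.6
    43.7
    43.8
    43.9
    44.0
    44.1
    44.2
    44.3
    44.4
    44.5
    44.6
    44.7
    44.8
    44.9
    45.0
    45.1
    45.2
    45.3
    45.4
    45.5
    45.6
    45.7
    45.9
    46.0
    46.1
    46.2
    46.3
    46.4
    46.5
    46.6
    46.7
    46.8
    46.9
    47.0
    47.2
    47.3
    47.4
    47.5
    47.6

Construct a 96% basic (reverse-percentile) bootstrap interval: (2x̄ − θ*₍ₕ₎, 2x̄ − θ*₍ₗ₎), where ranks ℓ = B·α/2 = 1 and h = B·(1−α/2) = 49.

(42.7, 47.9)

Percentile endpoints at ranks 1 and 49: θ*₍1₎ = 42.3, θ*₍49₎ = 47.5.
Basic interval reflects these around x̄:
  lower = 2 × 45.1 − 47.5 = 42.7
  upper = 2 × 45.1 − 42.3 = 47.9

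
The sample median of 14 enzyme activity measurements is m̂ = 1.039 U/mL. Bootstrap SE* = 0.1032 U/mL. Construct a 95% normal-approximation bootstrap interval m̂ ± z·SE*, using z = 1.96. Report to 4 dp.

Margin = 1.96 × 0.1032 = 0.20227
Interval: 1.039 ± 0.20227

(0.8367, 1.2413)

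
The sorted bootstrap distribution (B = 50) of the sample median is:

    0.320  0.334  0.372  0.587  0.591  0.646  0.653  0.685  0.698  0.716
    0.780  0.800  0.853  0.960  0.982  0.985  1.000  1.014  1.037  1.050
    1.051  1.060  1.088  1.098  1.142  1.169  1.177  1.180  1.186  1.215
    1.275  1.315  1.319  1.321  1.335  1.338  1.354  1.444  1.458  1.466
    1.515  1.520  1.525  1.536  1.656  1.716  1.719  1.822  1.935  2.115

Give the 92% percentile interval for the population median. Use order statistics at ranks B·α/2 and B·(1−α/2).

(0.334, 1.822)

α = 0.08; lower rank = 50 × 0.040 = 2; upper rank = 50 × 0.960 = 48.
The 2nd smallest replicate is 0.334; the 48th is 1.822.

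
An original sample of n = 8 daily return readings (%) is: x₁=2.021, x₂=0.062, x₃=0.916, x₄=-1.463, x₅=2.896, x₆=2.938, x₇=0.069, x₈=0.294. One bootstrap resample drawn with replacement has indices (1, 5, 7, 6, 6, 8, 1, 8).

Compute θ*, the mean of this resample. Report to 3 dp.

θ* = 1.684

Resample values: 2.021, 2.896, 0.069, 2.938, 2.938, 0.294, 2.021, 0.294.
Mean = (2.021 + 2.896 + 0.069 + 2.938 + 2.938 + 0.294 + 2.021 + 0.294) / 8 = 13.4710 / 8 = 1.684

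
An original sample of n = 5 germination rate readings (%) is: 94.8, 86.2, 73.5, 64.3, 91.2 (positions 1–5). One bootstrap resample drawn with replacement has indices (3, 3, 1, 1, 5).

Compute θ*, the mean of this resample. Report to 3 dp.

θ* = 85.560

Resample values: 73.5, 73.5, 94.8, 94.8, 91.2.
Mean = (73.5 + 73.5 + 94.8 + 94.8 + 91.2) / 5 = 427.80 / 5 = 85.560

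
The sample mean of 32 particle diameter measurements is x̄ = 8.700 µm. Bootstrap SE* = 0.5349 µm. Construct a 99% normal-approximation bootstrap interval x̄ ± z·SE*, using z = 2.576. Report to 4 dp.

(7.3221, 10.0779)

Margin = 2.576 × 0.5349 = 1.37790
Interval: 8.700 ± 1.37790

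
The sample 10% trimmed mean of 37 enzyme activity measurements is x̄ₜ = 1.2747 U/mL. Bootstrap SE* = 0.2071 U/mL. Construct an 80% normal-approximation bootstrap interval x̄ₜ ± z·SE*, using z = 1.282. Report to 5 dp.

(1.00920, 1.54020)

Margin = 1.282 × 0.2071 = 0.265502
Interval: 1.2747 ± 0.265502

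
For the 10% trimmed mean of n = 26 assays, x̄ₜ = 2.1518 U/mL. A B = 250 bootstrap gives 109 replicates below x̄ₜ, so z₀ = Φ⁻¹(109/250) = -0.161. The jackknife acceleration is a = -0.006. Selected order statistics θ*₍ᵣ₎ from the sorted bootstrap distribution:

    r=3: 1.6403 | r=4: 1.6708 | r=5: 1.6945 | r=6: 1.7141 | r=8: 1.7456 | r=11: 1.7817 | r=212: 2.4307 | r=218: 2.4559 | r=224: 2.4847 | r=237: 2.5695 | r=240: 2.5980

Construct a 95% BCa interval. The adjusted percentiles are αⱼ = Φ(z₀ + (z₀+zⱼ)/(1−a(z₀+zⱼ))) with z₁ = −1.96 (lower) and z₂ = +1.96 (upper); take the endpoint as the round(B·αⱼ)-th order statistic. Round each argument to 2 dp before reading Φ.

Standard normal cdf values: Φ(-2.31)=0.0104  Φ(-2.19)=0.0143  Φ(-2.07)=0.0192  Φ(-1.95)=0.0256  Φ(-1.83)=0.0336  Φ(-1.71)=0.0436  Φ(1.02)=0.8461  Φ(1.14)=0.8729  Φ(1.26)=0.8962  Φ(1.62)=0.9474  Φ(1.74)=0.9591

Lower: z₀ + z₁ = -0.161 + (-1.960) = -2.121; 1 − a(z₀+z₁) = 1 − (-0.006)(-2.121) = 0.9873; argument = -0.161 + (-2.121)/0.9873 = -2.3093 → -2.31.
α₁ = Φ(-2.31) = 0.0104; rank = round(250 × 0.0104) = 3; θ*₍3₎ = 1.6403.
Upper: z₀ + z₂ = 1.799; 1 − a(z₀+z₂) = 1.0108; argument = 1.6188 → 1.62; α₂ = 0.9474; rank = 237; θ*₍237₎ = 2.5695.

(1.6403, 2.5695)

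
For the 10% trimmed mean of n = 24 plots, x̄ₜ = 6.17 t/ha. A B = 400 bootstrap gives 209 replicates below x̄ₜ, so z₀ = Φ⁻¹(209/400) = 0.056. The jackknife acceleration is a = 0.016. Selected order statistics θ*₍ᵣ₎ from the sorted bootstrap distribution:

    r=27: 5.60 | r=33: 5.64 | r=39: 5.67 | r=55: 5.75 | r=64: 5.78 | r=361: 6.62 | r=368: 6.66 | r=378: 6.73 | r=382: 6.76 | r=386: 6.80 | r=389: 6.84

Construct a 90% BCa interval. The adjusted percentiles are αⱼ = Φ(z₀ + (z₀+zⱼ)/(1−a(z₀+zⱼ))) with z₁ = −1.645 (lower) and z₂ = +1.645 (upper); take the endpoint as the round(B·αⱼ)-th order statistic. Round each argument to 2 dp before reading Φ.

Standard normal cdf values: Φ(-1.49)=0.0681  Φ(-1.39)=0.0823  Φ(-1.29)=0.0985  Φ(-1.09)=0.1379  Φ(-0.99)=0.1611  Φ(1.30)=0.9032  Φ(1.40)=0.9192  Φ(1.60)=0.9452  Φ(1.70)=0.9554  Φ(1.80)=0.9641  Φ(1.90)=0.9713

Lower: z₀ + z₁ = 0.056 + (-1.645) = -1.589; 1 − a(z₀+z₁) = 1 − (0.016)(-1.589) = 1.0254; argument = 0.056 + (-1.589)/1.0254 = -1.4936 → -1.49.
α₁ = Φ(-1.49) = 0.0681; rank = round(400 × 0.0681) = 27; θ*₍27₎ = 5.60.
Upper: z₀ + z₂ = 1.701; 1 − a(z₀+z₂) = 0.9728; argument = 1.8046 → 1.80; α₂ = 0.9641; rank = 386; θ*₍386₎ = 6.80.

(5.60, 6.80)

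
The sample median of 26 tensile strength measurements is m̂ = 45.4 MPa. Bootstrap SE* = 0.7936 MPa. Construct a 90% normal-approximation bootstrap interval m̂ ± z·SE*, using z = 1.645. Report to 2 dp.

(44.09, 46.71)

Margin = 1.645 × 0.7936 = 1.305
Interval: 45.4 ± 1.305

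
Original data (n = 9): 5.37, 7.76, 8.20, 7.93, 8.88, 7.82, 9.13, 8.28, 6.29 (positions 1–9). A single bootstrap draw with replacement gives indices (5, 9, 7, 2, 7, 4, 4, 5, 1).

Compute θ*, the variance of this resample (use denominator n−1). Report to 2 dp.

θ* = 1.74

Resample values: 8.88, 6.29, 9.13, 7.76, 9.13, 7.93, 7.93, 8.88, 5.37.
Mean = 7.9222; sum of squared deviations = 13.9566
s² = 13.9566 / 8 = 1.7446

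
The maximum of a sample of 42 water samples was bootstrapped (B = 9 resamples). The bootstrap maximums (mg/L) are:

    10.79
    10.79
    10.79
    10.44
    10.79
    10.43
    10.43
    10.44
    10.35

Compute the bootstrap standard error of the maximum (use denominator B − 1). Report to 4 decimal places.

Bootstrap SE is the standard deviation of the 9 replicate maximums.
Mean of replicates: (10.79 + 10.79 + 10.79 + 10.44 + 10.79 + 10.43 + 10.43 + 10.44 + 10.35) / 9 = 95.25000 / 9 = 10.58333
Sum of squared deviations: (+0.20667)² + (+0.20667)² + (+0.20667)² + (−0.14333)² + (+0.20667)² + (−0.15333)² + (−0.15333)² + (−0.14333)² + (−0.23333)² = 0.31340
Variance = 0.31340 / 8 = 0.03917
SE* = √0.03917

SE* = 0.1979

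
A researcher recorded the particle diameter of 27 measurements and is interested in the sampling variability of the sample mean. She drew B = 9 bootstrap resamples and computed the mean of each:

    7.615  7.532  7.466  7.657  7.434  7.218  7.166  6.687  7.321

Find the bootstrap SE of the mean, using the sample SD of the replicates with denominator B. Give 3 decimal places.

SE* = 0.281

Bootstrap SE is the standard deviation of the 9 replicate means.
Mean of replicates: (7.615 + 7.532 + 7.466 + 7.657 + 7.434 + 7.218 + 7.166 + 6.687 + 7.321) / 9 = 66.0960 / 9 = 7.3440
Sum of squared deviations: (+0.2710)² + (+0.1880)² + (+0.1220)² + (+0.3130)² + (+0.0900)² + (−0.1260)² + (−0.1780)² + (−0.6570)² + (−0.0230)² = 0.7095
Variance = 0.7095 / 9 = 0.0788
SE* = √0.0788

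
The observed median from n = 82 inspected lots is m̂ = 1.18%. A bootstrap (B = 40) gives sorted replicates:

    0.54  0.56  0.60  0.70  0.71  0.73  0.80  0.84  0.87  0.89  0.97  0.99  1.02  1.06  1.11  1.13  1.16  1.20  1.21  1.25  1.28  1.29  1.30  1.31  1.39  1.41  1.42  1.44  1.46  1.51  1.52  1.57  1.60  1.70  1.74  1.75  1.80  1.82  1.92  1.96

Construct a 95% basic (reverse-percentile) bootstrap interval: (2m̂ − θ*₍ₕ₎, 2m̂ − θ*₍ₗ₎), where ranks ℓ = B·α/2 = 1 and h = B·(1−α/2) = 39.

Percentile endpoints at ranks 1 and 39: θ*₍1₎ = 0.54, θ*₍39₎ = 1.92.
Basic interval reflects these around m̂:
  lower = 2 × 1.18 − 1.92 = 0.44
  upper = 2 × 1.18 − 0.54 = 1.82

(0.44, 1.82)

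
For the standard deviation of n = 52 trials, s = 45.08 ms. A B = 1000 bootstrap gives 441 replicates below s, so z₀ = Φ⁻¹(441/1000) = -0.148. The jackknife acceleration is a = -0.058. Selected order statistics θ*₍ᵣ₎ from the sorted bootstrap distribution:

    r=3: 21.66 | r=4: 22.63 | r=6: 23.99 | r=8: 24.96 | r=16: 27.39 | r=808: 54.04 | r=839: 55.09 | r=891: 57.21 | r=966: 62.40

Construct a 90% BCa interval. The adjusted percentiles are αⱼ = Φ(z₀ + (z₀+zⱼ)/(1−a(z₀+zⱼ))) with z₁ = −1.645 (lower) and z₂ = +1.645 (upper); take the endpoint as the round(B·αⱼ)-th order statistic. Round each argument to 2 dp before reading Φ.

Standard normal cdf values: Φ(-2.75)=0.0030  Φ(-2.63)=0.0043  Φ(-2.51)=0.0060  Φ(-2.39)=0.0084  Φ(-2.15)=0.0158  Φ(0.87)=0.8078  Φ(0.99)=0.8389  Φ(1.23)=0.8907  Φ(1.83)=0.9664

Lower: z₀ + z₁ = -0.148 + (-1.645) = -1.793; 1 − a(z₀+z₁) = 1 − (-0.058)(-1.793) = 0.8960; argument = -0.148 + (-1.793)/0.8960 = -2.1491 → -2.15.
α₁ = Φ(-2.15) = 0.0158; rank = round(1000 × 0.0158) = 16; θ*₍16₎ = 27.39.
Upper: z₀ + z₂ = 1.497; 1 − a(z₀+z₂) = 1.0868; argument = 1.2294 → 1.23; α₂ = 0.8907; rank = 891; θ*₍891₎ = 57.21.

(27.39, 57.21)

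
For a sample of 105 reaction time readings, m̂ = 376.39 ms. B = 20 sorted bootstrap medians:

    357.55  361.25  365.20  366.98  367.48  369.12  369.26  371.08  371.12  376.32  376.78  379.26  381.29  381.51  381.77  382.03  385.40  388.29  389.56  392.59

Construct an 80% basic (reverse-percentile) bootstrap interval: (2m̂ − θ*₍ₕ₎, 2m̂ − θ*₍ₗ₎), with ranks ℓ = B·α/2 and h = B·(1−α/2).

(364.49, 391.53)

Percentile endpoints at ranks 2 and 18: θ*₍2₎ = 361.25, θ*₍18₎ = 388.29.
Basic interval reflects these around m̂:
  lower = 2 × 376.39 − 388.29 = 364.49
  upper = 2 × 376.39 − 361.25 = 391.53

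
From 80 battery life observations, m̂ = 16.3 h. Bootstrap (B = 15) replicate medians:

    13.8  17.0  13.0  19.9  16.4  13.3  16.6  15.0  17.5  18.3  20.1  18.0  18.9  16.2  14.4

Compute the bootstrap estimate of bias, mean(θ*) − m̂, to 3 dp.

bias = +0.260

mean(θ*) = (13.8 + 17.0 + 13.0 + 19.9 + 16.4 + 13.3 + 16.6 + 15.0 + 17.5 + 18.3 + 20.1 + 18.0 + 18.9 + 16.2 + 14.4) / 15 = 16.5600
bias = 16.5600 − 16.3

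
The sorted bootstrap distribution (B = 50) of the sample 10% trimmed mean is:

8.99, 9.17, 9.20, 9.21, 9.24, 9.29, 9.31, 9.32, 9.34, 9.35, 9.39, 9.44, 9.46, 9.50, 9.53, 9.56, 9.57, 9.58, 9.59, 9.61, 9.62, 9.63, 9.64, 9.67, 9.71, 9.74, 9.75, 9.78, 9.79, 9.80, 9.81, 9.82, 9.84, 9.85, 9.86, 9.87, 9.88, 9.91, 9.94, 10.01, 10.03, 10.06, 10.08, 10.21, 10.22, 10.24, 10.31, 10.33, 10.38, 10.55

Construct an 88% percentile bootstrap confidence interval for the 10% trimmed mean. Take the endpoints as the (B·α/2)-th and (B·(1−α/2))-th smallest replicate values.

(9.20, 10.31)

α = 0.12; lower rank = 50 × 0.060 = 3; upper rank = 50 × 0.940 = 47.
The 3rd smallest replicate is 9.20; the 47th is 10.31.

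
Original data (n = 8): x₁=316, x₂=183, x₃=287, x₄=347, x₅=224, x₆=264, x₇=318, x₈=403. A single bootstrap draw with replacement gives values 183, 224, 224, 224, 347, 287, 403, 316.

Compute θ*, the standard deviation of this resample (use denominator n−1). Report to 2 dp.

θ* = 75.26

Mean = 276.0000; sum of squared deviations = 39652.0000
s² = 39652.0000 / 7 = 5664.5714
s = √5664.5714 = 75.26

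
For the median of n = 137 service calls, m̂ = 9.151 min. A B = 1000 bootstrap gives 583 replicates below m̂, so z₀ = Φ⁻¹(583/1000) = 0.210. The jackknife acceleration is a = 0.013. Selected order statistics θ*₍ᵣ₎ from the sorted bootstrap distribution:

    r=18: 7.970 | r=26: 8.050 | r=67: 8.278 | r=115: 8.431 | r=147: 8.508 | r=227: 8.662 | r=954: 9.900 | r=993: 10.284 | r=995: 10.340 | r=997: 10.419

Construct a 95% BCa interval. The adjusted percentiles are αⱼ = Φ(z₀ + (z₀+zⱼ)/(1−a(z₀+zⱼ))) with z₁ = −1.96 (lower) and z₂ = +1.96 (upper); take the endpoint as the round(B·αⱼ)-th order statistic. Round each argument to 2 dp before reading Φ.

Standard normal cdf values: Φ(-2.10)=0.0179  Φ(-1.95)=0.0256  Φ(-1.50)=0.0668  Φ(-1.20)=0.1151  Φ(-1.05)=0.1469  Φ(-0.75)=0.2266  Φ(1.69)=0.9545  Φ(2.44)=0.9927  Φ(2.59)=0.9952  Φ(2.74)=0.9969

(8.278, 10.284)

Lower: z₀ + z₁ = 0.210 + (-1.960) = -1.750; 1 − a(z₀+z₁) = 1 − (0.013)(-1.750) = 1.0228; argument = 0.210 + (-1.750)/1.0228 = -1.5011 → -1.50.
α₁ = Φ(-1.50) = 0.0668; rank = round(1000 × 0.0668) = 67; θ*₍67₎ = 8.278.
Upper: z₀ + z₂ = 2.170; 1 − a(z₀+z₂) = 0.9718; argument = 2.4430 → 2.44; α₂ = 0.9927; rank = 993; θ*₍993₎ = 10.284.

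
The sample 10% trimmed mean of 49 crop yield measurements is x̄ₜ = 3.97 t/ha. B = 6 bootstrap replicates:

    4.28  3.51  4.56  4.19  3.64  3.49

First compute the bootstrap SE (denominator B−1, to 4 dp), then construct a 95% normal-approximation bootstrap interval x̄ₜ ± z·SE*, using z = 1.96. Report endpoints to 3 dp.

Mean of replicates = 3.9450; sum of squared deviations = 1.0397; SE* = √(1.0397/5) = 0.4560
Margin = 1.96 × 0.4560 = 0.8938
Interval: 3.97 ± 0.8938

(3.076, 4.864)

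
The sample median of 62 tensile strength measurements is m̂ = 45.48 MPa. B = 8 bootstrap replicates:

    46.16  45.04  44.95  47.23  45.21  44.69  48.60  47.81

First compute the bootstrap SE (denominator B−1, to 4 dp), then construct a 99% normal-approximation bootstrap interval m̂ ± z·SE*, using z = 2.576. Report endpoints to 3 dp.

Mean of replicates = 46.2112; sum of squared deviations = 15.5819; SE* = √(15.5819/7) = 1.4920
Margin = 2.576 × 1.4920 = 3.8434
Interval: 45.48 ± 3.8434

(41.637, 49.323)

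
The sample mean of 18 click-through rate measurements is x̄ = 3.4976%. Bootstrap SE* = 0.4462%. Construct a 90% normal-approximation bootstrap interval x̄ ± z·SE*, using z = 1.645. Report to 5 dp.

(2.76360, 4.23160)

Margin = 1.645 × 0.4462 = 0.733999
Interval: 3.4976 ± 0.733999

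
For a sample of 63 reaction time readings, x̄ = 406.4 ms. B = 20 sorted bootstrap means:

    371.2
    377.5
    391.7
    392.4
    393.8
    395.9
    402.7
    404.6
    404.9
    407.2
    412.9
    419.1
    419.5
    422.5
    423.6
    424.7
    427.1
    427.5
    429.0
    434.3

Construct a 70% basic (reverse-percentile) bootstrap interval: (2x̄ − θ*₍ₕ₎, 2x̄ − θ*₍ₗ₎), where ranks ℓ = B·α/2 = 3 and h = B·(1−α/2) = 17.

Percentile endpoints at ranks 3 and 17: θ*₍3₎ = 391.7, θ*₍17₎ = 427.1.
Basic interval reflects these around x̄:
  lower = 2 × 406.4 − 427.1 = 385.7
  upper = 2 × 406.4 − 391.7 = 421.1

(385.7, 421.1)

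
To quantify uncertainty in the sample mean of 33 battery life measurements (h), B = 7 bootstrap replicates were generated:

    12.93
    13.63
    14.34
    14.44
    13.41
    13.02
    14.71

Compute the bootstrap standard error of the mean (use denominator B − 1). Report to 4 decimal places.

SE* = 0.7157

Bootstrap SE is the standard deviation of the 7 replicate means.
Mean of replicates: (12.93 + 13.63 + 14.34 + 14.44 + 13.41 + 13.02 + 14.71) / 7 = 96.48000 / 7 = 13.78286
Sum of squared deviations: (−0.85286)² + (−0.15286)² + (+0.55714)² + (+0.65714)² + (−0.37286)² + (−0.76286)² + (+0.92714)² = 3.07354
Variance = 3.07354 / 6 = 0.51226
SE* = √0.51226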